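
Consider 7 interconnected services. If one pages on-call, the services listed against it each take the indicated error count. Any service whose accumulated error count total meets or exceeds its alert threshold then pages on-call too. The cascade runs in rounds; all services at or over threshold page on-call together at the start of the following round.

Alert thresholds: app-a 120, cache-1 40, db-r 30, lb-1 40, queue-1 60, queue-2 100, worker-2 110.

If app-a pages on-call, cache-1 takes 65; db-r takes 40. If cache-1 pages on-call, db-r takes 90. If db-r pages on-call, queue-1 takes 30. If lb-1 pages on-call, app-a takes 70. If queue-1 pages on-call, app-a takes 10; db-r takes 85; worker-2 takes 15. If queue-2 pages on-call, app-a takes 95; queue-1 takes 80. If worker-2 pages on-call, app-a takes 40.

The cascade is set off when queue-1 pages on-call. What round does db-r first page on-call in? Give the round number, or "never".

Round 1 — queue-1 pages on-call (initial).
  app-a: +10 → 10 < 120
  db-r: +85 → 85 ≥ 30
  worker-2: +15 → 15 < 110
Round 2 — db-r pages on-call.
No further pages.

2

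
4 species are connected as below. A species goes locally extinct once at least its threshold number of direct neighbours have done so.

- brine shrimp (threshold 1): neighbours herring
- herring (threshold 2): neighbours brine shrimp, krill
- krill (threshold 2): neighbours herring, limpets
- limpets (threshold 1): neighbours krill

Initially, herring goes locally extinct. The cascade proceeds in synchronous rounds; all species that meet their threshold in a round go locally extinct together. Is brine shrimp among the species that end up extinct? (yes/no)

Round 1 — herring goes locally extinct (initial).
Round 2 — checking thresholds:
  brine shrimp: 1 of 1 neighbours ≥ 1, goes locally extinct.
  krill: 1 of 2 neighbours < 2, holds.
Round 3 — no new extinctions; cascade stops.

yes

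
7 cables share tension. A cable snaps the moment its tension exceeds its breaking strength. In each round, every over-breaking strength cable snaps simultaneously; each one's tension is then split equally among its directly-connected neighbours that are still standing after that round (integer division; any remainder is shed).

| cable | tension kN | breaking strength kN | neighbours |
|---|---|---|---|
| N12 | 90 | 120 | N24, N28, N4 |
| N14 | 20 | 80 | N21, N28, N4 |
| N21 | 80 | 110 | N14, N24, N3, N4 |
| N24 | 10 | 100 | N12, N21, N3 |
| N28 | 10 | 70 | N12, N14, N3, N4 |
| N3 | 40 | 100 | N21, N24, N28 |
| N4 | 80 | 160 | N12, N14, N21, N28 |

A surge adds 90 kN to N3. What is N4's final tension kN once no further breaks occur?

121

Round 1 — N3 at 130 > 100. N3 snaps.
  N3 sheds 130 kN to N21, N24, N28: 43 each (1 lost).
    N21: 80+43 = 123 > 110
    N24: 10+43 = 53 ≤ 100
    N28: 10+43 = 53 ≤ 70
Round 2 — N21 snaps.
  N21 sheds 123 kN to N14, N24, N4: 41 each.
    N14: 20+41 = 61 ≤ 80
    N24: 53+41 = 94 ≤ 100
    N4: 80+41 = 121 ≤ 160
No further breaks.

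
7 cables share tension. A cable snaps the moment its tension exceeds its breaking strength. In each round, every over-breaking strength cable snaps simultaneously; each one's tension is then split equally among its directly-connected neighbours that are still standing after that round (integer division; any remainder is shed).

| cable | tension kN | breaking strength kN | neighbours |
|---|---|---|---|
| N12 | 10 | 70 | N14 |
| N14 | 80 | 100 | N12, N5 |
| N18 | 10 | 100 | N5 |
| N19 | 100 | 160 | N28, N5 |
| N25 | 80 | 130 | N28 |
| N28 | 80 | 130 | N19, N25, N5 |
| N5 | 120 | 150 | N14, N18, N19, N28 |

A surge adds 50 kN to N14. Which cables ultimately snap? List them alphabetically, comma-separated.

Round 1 — N14 at 130 > 100. N14 snaps.
  N14 sheds 130 kN to N12, N5: 65 each.
    N12: 10+65 = 75 > 70
    N5: 120+65 = 185 > 150
Round 2 — N12, N5 snap.
  N12 sheds 75 kN: no online neighbours, lost.
  N5 sheds 185 kN to N18, N19, N28: 61 each (2 lost).
    N18: 10+61 = 71 ≤ 100
    N19: 100+61 = 161 > 160
    N28: 80+61 = 141 > 130
Round 3 — N19, N28 snap.
  N19 sheds 161 kN: no online neighbours, lost.
  N28 sheds 141 kN to N25: 141 each.
    N25: 80+141 = 221 > 130
Round 4 — N25 snaps.
  N25 sheds 221 kN: no online neighbours, lost.
No further breaks.

N12, N14, N19, N25, N28, N5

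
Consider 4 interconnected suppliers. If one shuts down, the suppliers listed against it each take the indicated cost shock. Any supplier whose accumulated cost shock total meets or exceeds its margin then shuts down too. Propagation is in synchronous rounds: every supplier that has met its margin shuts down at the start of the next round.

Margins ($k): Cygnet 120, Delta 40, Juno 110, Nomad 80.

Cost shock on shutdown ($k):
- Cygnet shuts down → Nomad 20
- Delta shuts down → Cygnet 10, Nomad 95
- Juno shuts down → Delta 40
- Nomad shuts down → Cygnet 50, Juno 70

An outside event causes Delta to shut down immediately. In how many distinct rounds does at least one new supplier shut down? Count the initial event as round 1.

2

Round 1 — Delta shuts down (initial).
  Cygnet: +10 → 10 < 120
  Nomad: +95 → 95 ≥ 80
Round 2 — Nomad shuts down.
  Cygnet: +50 → 60 < 120
  Juno: +70 → 70 < 110
No further shutdowns.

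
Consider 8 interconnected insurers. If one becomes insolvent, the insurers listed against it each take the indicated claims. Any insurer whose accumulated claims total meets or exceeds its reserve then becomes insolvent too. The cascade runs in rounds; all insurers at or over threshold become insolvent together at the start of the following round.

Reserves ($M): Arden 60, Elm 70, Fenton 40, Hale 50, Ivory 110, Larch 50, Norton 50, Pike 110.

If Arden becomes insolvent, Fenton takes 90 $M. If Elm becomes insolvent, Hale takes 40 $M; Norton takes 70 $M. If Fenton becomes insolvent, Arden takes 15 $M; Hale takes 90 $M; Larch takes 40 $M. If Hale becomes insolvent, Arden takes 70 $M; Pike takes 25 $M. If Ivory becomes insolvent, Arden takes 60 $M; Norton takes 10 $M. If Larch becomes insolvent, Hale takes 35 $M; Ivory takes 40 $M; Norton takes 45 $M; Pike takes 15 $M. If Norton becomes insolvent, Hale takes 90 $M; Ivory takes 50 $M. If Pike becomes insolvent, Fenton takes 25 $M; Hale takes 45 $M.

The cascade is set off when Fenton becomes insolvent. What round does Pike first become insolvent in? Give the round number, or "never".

never

Round 1 — Fenton becomes insolvent (initial).
  Arden: +15 → 15 < 60
  Hale: +90 → 90 ≥ 50
  Larch: +40 → 40 < 50
Round 2 — Hale becomes insolvent.
  Arden: +70 → 85 ≥ 60
  Pike: +25 → 25 < 110
Round 3 — Arden becomes insolvent.
No further insolvencies.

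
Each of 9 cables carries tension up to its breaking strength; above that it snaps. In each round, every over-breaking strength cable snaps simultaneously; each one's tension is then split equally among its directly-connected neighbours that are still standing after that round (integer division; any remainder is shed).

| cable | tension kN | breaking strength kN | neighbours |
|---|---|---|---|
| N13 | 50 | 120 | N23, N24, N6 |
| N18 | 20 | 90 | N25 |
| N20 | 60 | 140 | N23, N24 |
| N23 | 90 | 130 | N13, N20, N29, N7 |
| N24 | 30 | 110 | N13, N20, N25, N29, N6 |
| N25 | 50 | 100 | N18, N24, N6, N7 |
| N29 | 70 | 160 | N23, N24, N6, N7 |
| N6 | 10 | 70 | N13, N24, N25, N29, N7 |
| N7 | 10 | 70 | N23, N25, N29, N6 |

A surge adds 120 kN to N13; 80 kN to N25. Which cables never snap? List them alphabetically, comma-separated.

Round 1 — N13 at 170 > 120; N25 at 130 > 100. N13, N25 snap.
  N13 sheds 170 kN to N23, N24, N6: 56 each (2 lost).
    N23: 90+56 = 146 > 130
    N24: 30+56 = 86 ≤ 110
    N6: 10+56 = 66 ≤ 70
  N25 sheds 130 kN to N18, N24, N6, N7: 32 each (2 lost).
    N18: 20+32 = 52 ≤ 90
    N24: 86+32 = 118 > 110
    N6: 66+32 = 98 > 70
    N7: 10+32 = 42 ≤ 70
Round 2 — N23, N24, N6 snap.
  N23 sheds 146 kN to N20, N29, N7: 48 each (2 lost).
    N20: 60+48 = 108 ≤ 140
    N29: 70+48 = 118 ≤ 160
    N7: 42+48 = 90 > 70
  N24 sheds 118 kN to N20, N29: 59 each.
    N20: 108+59 = 167 > 140
    N29: 118+59 = 177 > 160
  N6 sheds 98 kN to N29, N7: 49 each.
    N29: 177+49 = 226 > 160
    N7: 90+49 = 139 > 70
Round 3 — N20, N29, N7 snap.
  N20 sheds 167 kN: no online neighbours, lost.
  N29 sheds 226 kN: no online neighbours, lost.
  N7 sheds 139 kN: no online neighbours, lost.
No further breaks.

N18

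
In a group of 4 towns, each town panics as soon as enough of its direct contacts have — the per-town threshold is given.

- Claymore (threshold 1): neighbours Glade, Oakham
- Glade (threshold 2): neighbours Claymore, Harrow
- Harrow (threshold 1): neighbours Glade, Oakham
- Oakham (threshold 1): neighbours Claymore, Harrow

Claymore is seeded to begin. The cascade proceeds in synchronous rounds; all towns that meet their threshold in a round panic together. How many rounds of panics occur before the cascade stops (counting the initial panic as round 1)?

Round 1 — Claymore panics (initial).
Round 2 — checking thresholds:
  Glade: 1 of 2 neighbours < 2, not yet.
  Oakham: 1 of 2 neighbours ≥ 1, panics.
Round 3 — checking thresholds:
  Glade: 1 of 2 neighbours < 2, not yet.
  Harrow: 1 of 2 neighbours ≥ 1, panics.
Round 4 — checking thresholds:
  Glade: 2 of 2 neighbours ≥ 2, panics.
Round 5 — no new panics; cascade stops.

4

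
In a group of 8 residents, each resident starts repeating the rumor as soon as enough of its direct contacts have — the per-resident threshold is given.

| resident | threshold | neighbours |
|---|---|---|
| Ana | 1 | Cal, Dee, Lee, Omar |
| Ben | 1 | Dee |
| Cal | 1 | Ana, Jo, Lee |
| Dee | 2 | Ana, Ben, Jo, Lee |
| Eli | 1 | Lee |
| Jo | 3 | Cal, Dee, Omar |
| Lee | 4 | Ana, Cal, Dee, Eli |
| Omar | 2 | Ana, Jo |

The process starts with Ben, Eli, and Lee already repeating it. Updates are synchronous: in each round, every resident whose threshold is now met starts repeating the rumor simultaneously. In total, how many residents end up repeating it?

Round 1 — Ben, Eli, Lee start repeating the rumor (initial).
Round 2 — checking thresholds:
  Ana: 1 of 4 neighbours ≥ 1, starts repeating the rumor.
  Cal: 1 of 3 neighbours ≥ 1, starts repeating the rumor.
  Dee: 2 of 4 neighbours ≥ 2, starts repeating the rumor.
Round 3 — no new spreads; cascade stops.

6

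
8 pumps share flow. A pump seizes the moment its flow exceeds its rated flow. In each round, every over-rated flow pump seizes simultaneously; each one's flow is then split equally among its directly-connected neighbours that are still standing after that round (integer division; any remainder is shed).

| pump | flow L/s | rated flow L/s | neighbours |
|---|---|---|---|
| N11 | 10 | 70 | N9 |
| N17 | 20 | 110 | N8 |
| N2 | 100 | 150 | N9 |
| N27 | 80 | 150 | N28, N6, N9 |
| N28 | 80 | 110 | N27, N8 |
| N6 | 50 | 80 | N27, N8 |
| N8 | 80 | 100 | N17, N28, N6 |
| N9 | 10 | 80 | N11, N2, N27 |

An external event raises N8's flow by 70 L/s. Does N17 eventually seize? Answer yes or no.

no

Round 1 — N8 at 150 > 100. N8 seizes.
  N8 sheds 150 L/s to N17, N28, N6: 50 each.
    N17: 20+50 = 70 ≤ 110
    N28: 80+50 = 130 > 110
    N6: 50+50 = 100 > 80
Round 2 — N28, N6 seize.
  N28 sheds 130 L/s to N27: 130 each.
    N27: 80+130 = 210 > 150
  N6 sheds 100 L/s to N27: 100 each.
    N27: 210+100 = 310 > 150
Round 3 — N27 seizes.
  N27 sheds 310 L/s to N9: 310 each.
    N9: 10+310 = 320 > 80
Round 4 — N9 seizes.
  N9 sheds 320 L/s to N11, N2: 160 each.
    N11: 10+160 = 170 > 70
    N2: 100+160 = 260 > 150
Round 5 — N11, N2 seize.
  N11 sheds 170 L/s: no online neighbours, lost.
  N2 sheds 260 L/s: no online neighbours, lost.
No further seizures.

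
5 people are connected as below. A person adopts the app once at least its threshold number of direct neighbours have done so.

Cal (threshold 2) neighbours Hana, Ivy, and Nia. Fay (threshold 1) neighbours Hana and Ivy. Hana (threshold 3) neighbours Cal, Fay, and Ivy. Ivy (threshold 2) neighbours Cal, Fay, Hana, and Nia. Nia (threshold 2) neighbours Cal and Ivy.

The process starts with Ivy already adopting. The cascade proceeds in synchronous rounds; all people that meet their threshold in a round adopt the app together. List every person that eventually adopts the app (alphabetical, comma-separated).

Fay, Ivy

Round 1 — Ivy adopts the app (initial).
Round 2 — checking thresholds:
  Cal: 1 of 3 neighbours < 2, holds.
  Fay: 1 of 2 neighbours ≥ 1, adopts the app.
  Hana: 1 of 3 neighbours < 3, holds.
  Nia: 1 of 2 neighbours < 2, holds.
Round 3 — no new adoptions; cascade stops.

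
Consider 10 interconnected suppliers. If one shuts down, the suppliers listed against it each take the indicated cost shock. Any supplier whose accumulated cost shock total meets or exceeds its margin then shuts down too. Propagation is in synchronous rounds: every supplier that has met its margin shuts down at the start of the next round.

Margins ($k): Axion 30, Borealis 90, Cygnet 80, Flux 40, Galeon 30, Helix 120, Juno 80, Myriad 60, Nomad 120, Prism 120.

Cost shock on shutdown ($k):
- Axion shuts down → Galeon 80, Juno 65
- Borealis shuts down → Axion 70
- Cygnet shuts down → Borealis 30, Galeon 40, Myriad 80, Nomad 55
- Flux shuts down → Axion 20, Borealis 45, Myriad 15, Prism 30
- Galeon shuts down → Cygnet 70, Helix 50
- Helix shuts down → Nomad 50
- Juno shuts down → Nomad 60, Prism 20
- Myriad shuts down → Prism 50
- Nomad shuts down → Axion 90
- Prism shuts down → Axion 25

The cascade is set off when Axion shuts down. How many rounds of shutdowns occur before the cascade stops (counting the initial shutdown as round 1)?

2

Round 1 — Axion shuts down (initial).
  Galeon: +80 → 80 ≥ 30
  Juno: +65 → 65 < 80
Round 2 — Galeon shuts down.
  Cygnet: +70 → 70 < 80
  Helix: +50 → 50 < 120
No further shutdowns.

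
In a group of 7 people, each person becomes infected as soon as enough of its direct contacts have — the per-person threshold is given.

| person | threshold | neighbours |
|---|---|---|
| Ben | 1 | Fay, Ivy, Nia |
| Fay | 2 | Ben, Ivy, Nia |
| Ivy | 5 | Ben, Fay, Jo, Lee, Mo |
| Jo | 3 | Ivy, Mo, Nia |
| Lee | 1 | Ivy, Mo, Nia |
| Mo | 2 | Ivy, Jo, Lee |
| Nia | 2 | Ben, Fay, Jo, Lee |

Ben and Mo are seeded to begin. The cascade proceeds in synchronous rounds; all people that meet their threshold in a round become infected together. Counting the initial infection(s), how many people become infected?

Round 1 — Ben, Mo become infected (initial).
Round 2 — checking thresholds:
  Fay: 1 of 3 neighbours < 2, holds.
  Ivy: 2 of 5 neighbours < 5, holds.
  Jo: 1 of 3 neighbours < 3, holds.
  Lee: 1 of 3 neighbours ≥ 1, becomes infected.
  Nia: 1 of 4 neighbours < 2, holds.
Round 3 — checking thresholds:
  Fay: 1 of 3 neighbours < 2, holds.
  Ivy: 3 of 5 neighbours < 5, holds.
  Jo: 1 of 3 neighbours < 3, holds.
  Nia: 2 of 4 neighbours ≥ 2, becomes infected.
Round 4 — checking thresholds:
  Fay: 2 of 3 neighbours ≥ 2, becomes infected.
  Ivy: 3 of 5 neighbours < 5, holds.
  Jo: 2 of 3 neighbours < 3, holds.
Round 5 — no new infections; cascade stops.

5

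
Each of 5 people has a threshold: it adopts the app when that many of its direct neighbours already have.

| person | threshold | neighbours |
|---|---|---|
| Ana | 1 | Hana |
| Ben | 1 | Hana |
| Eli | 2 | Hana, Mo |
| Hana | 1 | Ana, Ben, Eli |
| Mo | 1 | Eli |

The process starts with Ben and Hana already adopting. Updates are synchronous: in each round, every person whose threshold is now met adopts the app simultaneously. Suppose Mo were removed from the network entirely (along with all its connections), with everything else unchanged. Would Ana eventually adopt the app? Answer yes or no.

With Mo removed:
Round 1 — Ben, Hana adopt the app (initial).
Round 2 — checking thresholds:
  Ana: 1 of 1 neighbours ≥ 1, adopts the app.
  Eli: 1 of 1 neighbours < 2, not yet.
Round 3 — no new adoptions; cascade stops.

yes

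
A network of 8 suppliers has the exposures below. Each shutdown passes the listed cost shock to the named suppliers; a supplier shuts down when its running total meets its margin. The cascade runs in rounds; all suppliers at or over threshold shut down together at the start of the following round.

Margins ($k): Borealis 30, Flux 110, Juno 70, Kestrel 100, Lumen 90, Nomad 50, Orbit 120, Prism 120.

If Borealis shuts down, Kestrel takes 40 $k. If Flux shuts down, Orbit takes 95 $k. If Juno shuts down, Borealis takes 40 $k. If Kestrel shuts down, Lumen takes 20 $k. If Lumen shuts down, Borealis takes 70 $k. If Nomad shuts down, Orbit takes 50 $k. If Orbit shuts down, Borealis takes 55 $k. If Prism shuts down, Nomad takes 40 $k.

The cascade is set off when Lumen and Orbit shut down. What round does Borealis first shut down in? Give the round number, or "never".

Round 1 — Lumen, Orbit shut down (initial).
  Borealis: +70+55 → 125 ≥ 30
Round 2 — Borealis shuts down.
  Kestrel: +40 → 40 < 100
No further shutdowns.

2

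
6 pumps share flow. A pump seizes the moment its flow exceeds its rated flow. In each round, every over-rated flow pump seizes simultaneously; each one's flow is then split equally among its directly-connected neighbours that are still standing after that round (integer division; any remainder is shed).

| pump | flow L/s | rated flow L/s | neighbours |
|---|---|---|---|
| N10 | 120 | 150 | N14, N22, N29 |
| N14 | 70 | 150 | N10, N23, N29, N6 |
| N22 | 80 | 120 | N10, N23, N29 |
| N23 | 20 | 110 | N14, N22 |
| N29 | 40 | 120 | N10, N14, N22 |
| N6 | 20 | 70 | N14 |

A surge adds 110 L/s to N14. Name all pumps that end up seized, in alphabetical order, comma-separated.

Round 1 — N14 at 180 > 150. N14 seizes.
  N14 sheds 180 L/s to N10, N23, N29, N6: 45 each.
    N10: 120+45 = 165 > 150
    N23: 20+45 = 65 ≤ 110
    N29: 40+45 = 85 ≤ 120
    N6: 20+45 = 65 ≤ 70
Round 2 — N10 seizes.
  N10 sheds 165 L/s to N22, N29: 82 each (1 lost).
    N22: 80+82 = 162 > 120
    N29: 85+82 = 167 > 120
Round 3 — N22, N29 seize.
  N22 sheds 162 L/s to N23: 162 each.
    N23: 65+162 = 227 > 110
  N29 sheds 167 L/s: no online neighbours, lost.
Round 4 — N23 seizes.
  N23 sheds 227 L/s: no online neighbours, lost.
No further seizures.

N10, N14, N22, N23, N29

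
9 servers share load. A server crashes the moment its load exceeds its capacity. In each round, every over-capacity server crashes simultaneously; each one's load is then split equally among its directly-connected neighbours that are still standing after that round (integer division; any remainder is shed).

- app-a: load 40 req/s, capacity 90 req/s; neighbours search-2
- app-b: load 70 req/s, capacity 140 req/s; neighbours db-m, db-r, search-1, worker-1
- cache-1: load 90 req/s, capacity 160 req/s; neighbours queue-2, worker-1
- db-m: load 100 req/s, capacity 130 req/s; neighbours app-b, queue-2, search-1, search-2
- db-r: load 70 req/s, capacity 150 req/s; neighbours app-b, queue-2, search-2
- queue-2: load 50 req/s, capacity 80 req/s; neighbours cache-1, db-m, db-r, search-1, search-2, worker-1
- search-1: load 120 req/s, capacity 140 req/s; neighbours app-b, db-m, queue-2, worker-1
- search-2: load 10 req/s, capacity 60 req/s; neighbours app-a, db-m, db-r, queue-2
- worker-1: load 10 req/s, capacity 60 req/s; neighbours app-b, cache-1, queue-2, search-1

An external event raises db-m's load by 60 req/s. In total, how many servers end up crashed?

8

Round 1 — db-m at 160 > 130. db-m crashes.
  db-m sheds 160 req/s to app-b, queue-2, search-1, search-2: 40 each.
    app-b: 70+40 = 110 ≤ 140
    queue-2: 50+40 = 90 > 80
    search-1: 120+40 = 160 > 140
    search-2: 10+40 = 50 ≤ 60
Round 2 — queue-2, search-1 crash.
  queue-2 sheds 90 req/s to cache-1, db-r, search-2, worker-1: 22 each (2 lost).
    cache-1: 90+22 = 112 ≤ 160
    db-r: 70+22 = 92 ≤ 150
    search-2: 50+22 = 72 > 60
    worker-1: 10+22 = 32 ≤ 60
  search-1 sheds 160 req/s to app-b, worker-1: 80 each.
    app-b: 110+80 = 190 > 140
    worker-1: 32+80 = 112 > 60
Round 3 — app-b, search-2, worker-1 crash.
  app-b sheds 190 req/s to db-r: 190 each.
    db-r: 92+190 = 282 > 150
  search-2 sheds 72 req/s to app-a, db-r: 36 each.
    app-a: 40+36 = 76 ≤ 90
    db-r: 282+36 = 318 > 150
  worker-1 sheds 112 req/s to cache-1: 112 each.
    cache-1: 112+112 = 224 > 160
Round 4 — cache-1, db-r crash.
  cache-1 sheds 224 req/s: no online neighbours, lost.
  db-r sheds 318 req/s: no online neighbours, lost.
No further crashes.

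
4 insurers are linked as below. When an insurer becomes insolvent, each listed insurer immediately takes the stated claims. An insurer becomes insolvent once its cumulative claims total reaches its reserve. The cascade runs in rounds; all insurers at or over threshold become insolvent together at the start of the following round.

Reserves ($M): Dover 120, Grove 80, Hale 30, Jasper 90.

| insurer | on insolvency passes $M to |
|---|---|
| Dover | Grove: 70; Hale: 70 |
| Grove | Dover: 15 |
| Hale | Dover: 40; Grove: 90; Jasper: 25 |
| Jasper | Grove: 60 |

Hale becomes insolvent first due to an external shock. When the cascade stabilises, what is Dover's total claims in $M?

Round 1 — Hale becomes insolvent (initial).
  Dover: +40 → 40 < 120
  Grove: +90 → 90 ≥ 80
  Jasper: +25 → 25 < 90
Round 2 — Grove becomes insolvent.
  Dover: +15 → 55 < 120
No further insolvencies.

55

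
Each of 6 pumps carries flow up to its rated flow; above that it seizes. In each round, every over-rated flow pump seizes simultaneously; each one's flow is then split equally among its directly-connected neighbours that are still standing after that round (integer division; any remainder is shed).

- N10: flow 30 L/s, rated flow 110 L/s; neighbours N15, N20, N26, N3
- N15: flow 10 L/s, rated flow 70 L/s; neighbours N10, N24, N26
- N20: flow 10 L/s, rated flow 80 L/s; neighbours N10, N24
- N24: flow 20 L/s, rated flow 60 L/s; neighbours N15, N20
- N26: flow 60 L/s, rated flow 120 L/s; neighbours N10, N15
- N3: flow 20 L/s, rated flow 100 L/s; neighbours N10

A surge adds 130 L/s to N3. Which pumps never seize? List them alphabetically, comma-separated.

Round 1 — N3 at 150 > 100. N3 seizes.
  N3 sheds 150 L/s to N10: 150 each.
    N10: 30+150 = 180 > 110
Round 2 — N10 seizes.
  N10 sheds 180 L/s to N15, N20, N26: 60 each.
    N15: 10+60 = 70 ≤ 70
    N20: 10+60 = 70 ≤ 80
    N26: 60+60 = 120 ≤ 120
No further seizures.

N15, N20, N24, N26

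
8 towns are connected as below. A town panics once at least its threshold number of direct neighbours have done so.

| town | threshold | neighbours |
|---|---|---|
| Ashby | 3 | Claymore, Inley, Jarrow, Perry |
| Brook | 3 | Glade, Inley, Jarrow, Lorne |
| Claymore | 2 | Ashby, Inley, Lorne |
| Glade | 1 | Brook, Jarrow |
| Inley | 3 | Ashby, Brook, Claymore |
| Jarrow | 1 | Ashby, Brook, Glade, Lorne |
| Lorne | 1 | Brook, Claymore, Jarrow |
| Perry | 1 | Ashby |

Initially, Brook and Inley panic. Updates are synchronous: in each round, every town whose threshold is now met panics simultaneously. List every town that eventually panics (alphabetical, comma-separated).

Round 1 — Brook, Inley panic (initial).
Round 2 — checking thresholds:
  Ashby: 1 of 4 neighbours < 3, not yet.
  Claymore: 1 of 3 neighbours < 2, not yet.
  Glade: 1 of 2 neighbours ≥ 1, panics.
  Jarrow: 1 of 4 neighbours ≥ 1, panics.
  Lorne: 1 of 3 neighbours ≥ 1, panics.
Round 3 — checking thresholds:
  Ashby: 2 of 4 neighbours < 3, not yet.
  Claymore: 2 of 3 neighbours ≥ 2, panics.
Round 4 — checking thresholds:
  Ashby: 3 of 4 neighbours ≥ 3, panics.
Round 5 — checking thresholds:
  Perry: 1 of 1 neighbours ≥ 1, panics.
Round 6 — no new panics; cascade stops.

Ashby, Brook, Claymore, Glade, Inley, Jarrow, Lorne, Perry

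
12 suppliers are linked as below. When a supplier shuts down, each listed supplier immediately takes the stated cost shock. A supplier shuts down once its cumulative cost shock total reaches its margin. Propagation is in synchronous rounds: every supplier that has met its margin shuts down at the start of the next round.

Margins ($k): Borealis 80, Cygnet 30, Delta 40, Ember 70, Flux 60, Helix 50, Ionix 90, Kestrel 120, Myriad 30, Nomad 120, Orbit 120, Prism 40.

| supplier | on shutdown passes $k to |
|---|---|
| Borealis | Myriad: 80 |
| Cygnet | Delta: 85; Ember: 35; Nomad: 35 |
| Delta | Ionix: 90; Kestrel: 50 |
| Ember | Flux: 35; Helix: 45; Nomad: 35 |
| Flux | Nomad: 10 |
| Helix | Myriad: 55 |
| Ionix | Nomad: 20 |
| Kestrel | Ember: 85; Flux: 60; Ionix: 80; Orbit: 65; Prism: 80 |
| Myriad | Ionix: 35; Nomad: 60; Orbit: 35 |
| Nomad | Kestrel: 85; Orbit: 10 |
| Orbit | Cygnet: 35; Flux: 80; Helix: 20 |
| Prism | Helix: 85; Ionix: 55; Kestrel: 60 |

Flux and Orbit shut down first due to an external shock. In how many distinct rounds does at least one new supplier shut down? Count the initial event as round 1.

4

Round 1 — Flux, Orbit shut down (initial).
  Cygnet: +35 → 35 ≥ 30
  Helix: +20 → 20 < 50
  Nomad: +10 → 10 < 120
Round 2 — Cygnet shuts down.
  Delta: +85 → 85 ≥ 40
  Ember: +35 → 35 < 70
  Nomad: +35 → 45 < 120
Round 3 — Delta shuts down.
  Ionix: +90 → 90 ≥ 90
  Kestrel: +50 → 50 < 120
Round 4 — Ionix shuts down.
  Nomad: +20 → 65 < 120
No further shutdowns.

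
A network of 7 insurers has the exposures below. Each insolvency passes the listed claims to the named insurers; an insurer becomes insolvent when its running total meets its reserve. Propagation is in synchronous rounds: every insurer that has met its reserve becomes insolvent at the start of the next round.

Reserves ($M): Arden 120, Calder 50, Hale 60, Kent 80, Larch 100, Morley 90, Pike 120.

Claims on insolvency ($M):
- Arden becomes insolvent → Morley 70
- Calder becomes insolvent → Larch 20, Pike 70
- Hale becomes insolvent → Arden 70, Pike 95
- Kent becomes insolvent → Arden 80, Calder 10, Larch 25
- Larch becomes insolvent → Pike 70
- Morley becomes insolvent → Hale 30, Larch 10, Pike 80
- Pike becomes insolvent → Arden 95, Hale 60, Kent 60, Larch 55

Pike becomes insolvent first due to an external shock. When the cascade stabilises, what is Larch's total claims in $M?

55

Round 1 — Pike becomes insolvent (initial).
  Arden: +95 → 95 < 120
  Hale: +60 → 60 ≥ 60
  Kent: +60 → 60 < 80
  Larch: +55 → 55 < 100
Round 2 — Hale becomes insolvent.
  Arden: +70 → 165 ≥ 120
Round 3 — Arden becomes insolvent.
  Morley: +70 → 70 < 90
No further insolvencies.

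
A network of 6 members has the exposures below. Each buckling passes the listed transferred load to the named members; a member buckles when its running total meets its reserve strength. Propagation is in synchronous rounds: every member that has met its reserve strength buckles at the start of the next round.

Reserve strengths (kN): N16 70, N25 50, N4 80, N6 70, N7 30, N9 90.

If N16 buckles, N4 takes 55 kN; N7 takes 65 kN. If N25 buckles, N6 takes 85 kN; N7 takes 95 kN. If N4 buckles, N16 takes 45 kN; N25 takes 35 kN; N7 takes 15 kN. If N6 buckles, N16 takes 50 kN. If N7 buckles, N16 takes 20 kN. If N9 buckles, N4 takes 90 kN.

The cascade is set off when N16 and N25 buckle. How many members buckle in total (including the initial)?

4

Round 1 — N16, N25 buckle (initial).
  N4: +55 → 55 < 80
  N6: +85 → 85 ≥ 70
  N7: +65+95 → 160 ≥ 30
Round 2 — N6, N7 buckle.
No further bucklings.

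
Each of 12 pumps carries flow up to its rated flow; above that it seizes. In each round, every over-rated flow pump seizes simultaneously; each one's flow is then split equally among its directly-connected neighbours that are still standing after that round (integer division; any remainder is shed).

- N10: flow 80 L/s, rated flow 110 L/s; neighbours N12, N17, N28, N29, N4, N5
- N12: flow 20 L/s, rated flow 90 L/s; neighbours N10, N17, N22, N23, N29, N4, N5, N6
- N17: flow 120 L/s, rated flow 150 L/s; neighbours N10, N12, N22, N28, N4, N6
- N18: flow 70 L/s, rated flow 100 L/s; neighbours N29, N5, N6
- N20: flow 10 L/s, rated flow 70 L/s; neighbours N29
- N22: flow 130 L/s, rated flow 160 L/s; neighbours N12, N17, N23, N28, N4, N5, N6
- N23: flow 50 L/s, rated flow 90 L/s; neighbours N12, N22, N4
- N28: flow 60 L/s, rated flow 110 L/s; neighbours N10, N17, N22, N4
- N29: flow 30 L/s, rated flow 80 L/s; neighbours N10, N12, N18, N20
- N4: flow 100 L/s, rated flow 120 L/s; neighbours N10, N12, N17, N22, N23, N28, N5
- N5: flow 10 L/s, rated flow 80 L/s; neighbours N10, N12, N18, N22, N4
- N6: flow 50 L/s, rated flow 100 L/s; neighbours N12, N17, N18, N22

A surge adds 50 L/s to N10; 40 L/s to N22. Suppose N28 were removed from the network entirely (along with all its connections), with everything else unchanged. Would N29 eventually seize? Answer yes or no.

With N28 removed:
Round 1 — N10 at 130 > 110; N22 at 170 > 160. N10, N22 seize.
  N10 sheds 130 L/s to N12, N17, N29, N4, N5: 26 each.
    N12: 20+26 = 46 ≤ 90
    N17: 120+26 = 146 ≤ 150
    N29: 30+26 = 56 ≤ 80
    N4: 100+26 = 126 > 120
    N5: 10+26 = 36 ≤ 80
  N22 sheds 170 L/s to N12, N17, N23, N4, N5, N6: 28 each (2 lost).
    N12: 46+28 = 74 ≤ 90
    N17: 146+28 = 174 > 150
    N23: 50+28 = 78 ≤ 90
    N4: 126+28 = 154 > 120
    N5: 36+28 = 64 ≤ 80
    N6: 50+28 = 78 ≤ 100
Round 2 — N17, N4 seize.
  N17 sheds 174 L/s to N12, N6: 87 each.
    N12: 74+87 = 161 > 90
    N6: 78+87 = 165 > 100
  N4 sheds 154 L/s to N12, N23, N5: 51 each (1 lost).
    N12: 161+51 = 212 > 90
    N23: 78+51 = 129 > 90
    N5: 64+51 = 115 > 80
Round 3 — N12, N23, N5, N6 seize.
  N12 sheds 212 L/s to N29: 212 each.
    N29: 56+212 = 268 > 80
  N23 sheds 129 L/s: no online neighbours, lost.
  N5 sheds 115 L/s to N18: 115 each.
    N18: 70+115 = 185 > 100
  N6 sheds 165 L/s to N18: 165 each.
    N18: 185+165 = 350 > 100
Round 4 — N18, N29 seize.
  N18 sheds 350 L/s: no online neighbours, lost.
  N29 sheds 268 L/s to N20: 268 each.
    N20: 10+268 = 278 > 70
Round 5 — N20 seizes.
  N20 sheds 278 L/s: no online neighbours, lost.
No further seizures.

yes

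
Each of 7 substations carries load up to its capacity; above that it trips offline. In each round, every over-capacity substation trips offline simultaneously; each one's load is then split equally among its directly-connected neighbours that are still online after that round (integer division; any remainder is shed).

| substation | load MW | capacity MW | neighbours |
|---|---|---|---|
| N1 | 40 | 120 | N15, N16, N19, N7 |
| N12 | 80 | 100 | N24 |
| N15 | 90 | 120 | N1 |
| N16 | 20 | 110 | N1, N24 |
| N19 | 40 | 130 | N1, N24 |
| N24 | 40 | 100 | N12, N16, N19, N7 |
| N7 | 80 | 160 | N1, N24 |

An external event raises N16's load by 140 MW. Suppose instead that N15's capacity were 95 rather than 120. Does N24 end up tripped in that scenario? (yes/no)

yes

With N15's capacity at 95:
Round 1 — N16 at 160 > 110. N16 trips offline.
  N16 sheds 160 MW to N1, N24: 80 each.
    N1: 40+80 = 120 ≤ 120
    N24: 40+80 = 120 > 100
Round 2 — N24 trips offline.
  N24 sheds 120 MW to N12, N19, N7: 40 each.
    N12: 80+40 = 120 > 100
    N19: 40+40 = 80 ≤ 130
    N7: 80+40 = 120 ≤ 160
Round 3 — N12 trips offline.
  N12 sheds 120 MW: no online neighbours, lost.
No further trips.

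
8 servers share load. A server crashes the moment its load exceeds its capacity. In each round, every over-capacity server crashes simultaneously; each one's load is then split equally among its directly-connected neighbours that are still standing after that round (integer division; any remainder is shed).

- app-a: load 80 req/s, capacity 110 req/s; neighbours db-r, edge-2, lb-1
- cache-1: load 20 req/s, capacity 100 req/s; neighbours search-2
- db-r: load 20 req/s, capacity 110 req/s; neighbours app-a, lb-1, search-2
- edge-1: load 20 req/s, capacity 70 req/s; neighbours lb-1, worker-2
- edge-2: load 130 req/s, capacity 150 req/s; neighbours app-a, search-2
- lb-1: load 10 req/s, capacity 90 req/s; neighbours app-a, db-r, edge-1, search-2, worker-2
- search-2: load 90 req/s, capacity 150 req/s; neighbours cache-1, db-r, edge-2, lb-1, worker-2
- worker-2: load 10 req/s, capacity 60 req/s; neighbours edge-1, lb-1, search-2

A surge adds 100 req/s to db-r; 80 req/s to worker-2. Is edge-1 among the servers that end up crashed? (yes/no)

Round 1 — db-r at 120 > 110; worker-2 at 90 > 60. db-r, worker-2 crash.
  db-r sheds 120 req/s to app-a, lb-1, search-2: 40 each.
    app-a: 80+40 = 120 > 110
    lb-1: 10+40 = 50 ≤ 90
    search-2: 90+40 = 130 ≤ 150
  worker-2 sheds 90 req/s to edge-1, lb-1, search-2: 30 each.
    edge-1: 20+30 = 50 ≤ 70
    lb-1: 50+30 = 80 ≤ 90
    search-2: 130+30 = 160 > 150
Round 2 — app-a, search-2 crash.
  app-a sheds 120 req/s to edge-2, lb-1: 60 each.
    edge-2: 130+60 = 190 > 150
    lb-1: 80+60 = 140 > 90
  search-2 sheds 160 req/s to cache-1, edge-2, lb-1: 53 each (1 lost).
    cache-1: 20+53 = 73 ≤ 100
    edge-2: 190+53 = 243 > 150
    lb-1: 140+53 = 193 > 90
Round 3 — edge-2, lb-1 crash.
  edge-2 sheds 243 req/s: no online neighbours, lost.
  lb-1 sheds 193 req/s to edge-1: 193 each.
    edge-1: 50+193 = 243 > 70
Round 4 — edge-1 crashes.
  edge-1 sheds 243 req/s: no online neighbours, lost.
No further crashes.

yes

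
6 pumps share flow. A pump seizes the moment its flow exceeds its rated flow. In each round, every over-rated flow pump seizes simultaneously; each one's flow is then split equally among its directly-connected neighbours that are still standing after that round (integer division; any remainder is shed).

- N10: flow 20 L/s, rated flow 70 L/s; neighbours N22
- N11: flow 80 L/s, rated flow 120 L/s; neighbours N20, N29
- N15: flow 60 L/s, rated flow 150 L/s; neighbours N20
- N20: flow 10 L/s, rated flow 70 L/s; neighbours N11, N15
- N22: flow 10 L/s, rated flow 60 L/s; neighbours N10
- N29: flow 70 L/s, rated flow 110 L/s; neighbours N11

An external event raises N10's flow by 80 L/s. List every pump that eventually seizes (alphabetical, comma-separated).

N10, N22

Round 1 — N10 at 100 > 70. N10 seizes.
  N10 sheds 100 L/s to N22: 100 each.
    N22: 10+100 = 110 > 60
Round 2 — N22 seizes.
  N22 sheds 110 L/s: no online neighbours, lost.
No further seizures.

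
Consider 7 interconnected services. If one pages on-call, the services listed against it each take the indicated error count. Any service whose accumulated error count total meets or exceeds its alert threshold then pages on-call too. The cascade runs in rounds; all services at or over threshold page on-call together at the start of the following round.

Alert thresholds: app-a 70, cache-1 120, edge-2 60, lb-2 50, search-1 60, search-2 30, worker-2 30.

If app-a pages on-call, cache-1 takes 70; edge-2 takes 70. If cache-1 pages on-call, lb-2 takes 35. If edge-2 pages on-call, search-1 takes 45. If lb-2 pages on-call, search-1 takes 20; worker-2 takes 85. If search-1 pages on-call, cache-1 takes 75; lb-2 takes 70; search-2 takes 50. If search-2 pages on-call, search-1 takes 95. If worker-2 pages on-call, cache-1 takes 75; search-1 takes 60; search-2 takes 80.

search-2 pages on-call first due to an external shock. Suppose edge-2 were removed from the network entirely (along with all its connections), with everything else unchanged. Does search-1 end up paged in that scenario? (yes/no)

yes

With edge-2 removed:
Round 1 — search-2 pages on-call (initial).
  search-1: +95 → 95 ≥ 60
Round 2 — search-1 pages on-call.
  cache-1: +75 → 75 < 120
  lb-2: +70 → 70 ≥ 50
Round 3 — lb-2 pages on-call.
  worker-2: +85 → 85 ≥ 30
Round 4 — worker-2 pages on-call.
  cache-1: +75 → 150 ≥ 120
Round 5 — cache-1 pages on-call.
No further pages.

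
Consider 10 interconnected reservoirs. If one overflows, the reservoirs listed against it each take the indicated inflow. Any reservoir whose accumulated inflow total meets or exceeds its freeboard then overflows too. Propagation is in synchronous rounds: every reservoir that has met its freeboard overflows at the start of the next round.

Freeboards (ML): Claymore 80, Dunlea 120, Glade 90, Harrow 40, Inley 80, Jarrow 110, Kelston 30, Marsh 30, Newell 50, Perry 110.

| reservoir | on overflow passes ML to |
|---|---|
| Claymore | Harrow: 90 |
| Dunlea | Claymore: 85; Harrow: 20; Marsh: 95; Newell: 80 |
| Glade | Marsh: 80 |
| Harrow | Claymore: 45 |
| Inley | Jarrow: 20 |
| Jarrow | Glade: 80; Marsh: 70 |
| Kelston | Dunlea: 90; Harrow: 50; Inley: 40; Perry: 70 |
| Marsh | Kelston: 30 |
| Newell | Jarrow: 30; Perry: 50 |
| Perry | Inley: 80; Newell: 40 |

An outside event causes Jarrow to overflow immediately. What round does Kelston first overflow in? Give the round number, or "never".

Round 1 — Jarrow overflows (initial).
  Glade: +80 → 80 < 90
  Marsh: +70 → 70 ≥ 30
Round 2 — Marsh overflows.
  Kelston: +30 → 30 ≥ 30
Round 3 — Kelston overflows.
  Dunlea: +90 → 90 < 120
  Harrow: +50 → 50 ≥ 40
  Inley: +40 → 40 < 80
  Perry: +70 → 70 < 110
Round 4 — Harrow overflows.
  Claymore: +45 → 45 < 80
No further overflows.

3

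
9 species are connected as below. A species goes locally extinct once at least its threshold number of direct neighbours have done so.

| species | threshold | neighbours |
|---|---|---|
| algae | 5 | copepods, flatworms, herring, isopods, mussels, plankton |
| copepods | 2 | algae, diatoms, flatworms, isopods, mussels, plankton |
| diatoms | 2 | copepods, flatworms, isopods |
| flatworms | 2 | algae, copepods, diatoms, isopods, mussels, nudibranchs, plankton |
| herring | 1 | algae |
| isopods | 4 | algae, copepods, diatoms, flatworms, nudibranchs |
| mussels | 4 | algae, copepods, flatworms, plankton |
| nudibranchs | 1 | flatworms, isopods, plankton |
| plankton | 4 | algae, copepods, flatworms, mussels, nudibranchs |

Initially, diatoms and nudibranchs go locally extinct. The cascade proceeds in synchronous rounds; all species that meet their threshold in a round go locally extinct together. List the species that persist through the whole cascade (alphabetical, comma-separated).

Round 1 — diatoms, nudibranchs go locally extinct (initial).
Round 2 — checking thresholds:
  copepods: 1 of 6 neighbours < 2, holds.
  flatworms: 2 of 7 neighbours ≥ 2, goes locally extinct.
  isopods: 2 of 5 neighbours < 4, holds.
  plankton: 1 of 5 neighbours < 4, holds.
Round 3 — checking thresholds:
  algae: 1 of 6 neighbours < 5, holds.
  copepods: 2 of 6 neighbours ≥ 2, goes locally extinct.
  isopods: 3 of 5 neighbours < 4, holds.
  mussels: 1 of 4 neighbours < 4, holds.
  plankton: 2 of 5 neighbours < 4, holds.
Round 4 — checking thresholds:
  algae: 2 of 6 neighbours < 5, holds.
  isopods: 4 of 5 neighbours ≥ 4, goes locally extinct.
  mussels: 2 of 4 neighbours < 4, holds.
  plankton: 3 of 5 neighbours < 4, holds.
Round 5 — no new extinctions; cascade stops.

algae, herring, mussels, plankton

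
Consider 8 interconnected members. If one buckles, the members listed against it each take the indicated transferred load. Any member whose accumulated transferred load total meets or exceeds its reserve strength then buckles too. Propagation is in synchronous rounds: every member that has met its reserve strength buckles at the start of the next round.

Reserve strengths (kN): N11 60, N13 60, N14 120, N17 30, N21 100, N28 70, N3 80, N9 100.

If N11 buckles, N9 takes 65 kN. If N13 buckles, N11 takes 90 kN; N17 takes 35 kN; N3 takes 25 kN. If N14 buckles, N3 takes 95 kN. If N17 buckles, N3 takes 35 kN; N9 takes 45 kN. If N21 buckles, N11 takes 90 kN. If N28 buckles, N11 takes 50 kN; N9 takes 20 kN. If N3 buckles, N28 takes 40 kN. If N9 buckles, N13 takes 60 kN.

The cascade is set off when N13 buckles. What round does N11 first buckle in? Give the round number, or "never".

Round 1 — N13 buckles (initial).
  N11: +90 → 90 ≥ 60
  N17: +35 → 35 ≥ 30
  N3: +25 → 25 < 80
Round 2 — N11, N17 buckle.
  N3: +35 → 60 < 80
  N9: +65+45 → 110 ≥ 100
Round 3 — N9 buckles.
No further bucklings.

2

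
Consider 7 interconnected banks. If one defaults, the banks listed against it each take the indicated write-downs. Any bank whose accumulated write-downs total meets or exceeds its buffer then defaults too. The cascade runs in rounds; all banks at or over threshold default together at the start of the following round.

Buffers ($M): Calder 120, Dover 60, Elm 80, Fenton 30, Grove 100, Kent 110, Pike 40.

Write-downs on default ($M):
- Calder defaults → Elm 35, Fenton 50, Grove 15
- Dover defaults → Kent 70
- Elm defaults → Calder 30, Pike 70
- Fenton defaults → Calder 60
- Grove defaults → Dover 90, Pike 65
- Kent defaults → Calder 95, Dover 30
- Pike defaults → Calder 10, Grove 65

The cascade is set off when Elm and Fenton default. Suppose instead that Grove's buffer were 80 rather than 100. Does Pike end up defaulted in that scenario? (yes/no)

With Grove's buffer at 80:
Round 1 — Elm, Fenton default (initial).
  Calder: +30+60 → 90 < 120
  Pike: +70 → 70 ≥ 40
Round 2 — Pike defaults.
  Calder: +10 → 100 < 120
  Grove: +65 → 65 < 80
No further defaults.

yes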